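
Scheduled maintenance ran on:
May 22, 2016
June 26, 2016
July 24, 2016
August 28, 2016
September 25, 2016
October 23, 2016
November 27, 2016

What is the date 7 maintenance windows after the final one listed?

June 25, 2017

All dates are Sundays, 35, 28, 35, 28, 28, 35 days apart.
Specifically, the 4th Sunday of each month.
December 2016 — 4th Sunday is December 25, 2016.
January 2017 — 4th Sunday is January 22, 2017.
February 2017 — 4th Sunday is February 26, 2017.
4th Sunday of March 2017: March 26, 2017.
4th Sunday of April 2017: April 23, 2017.
May 2017 — 4th Sunday is May 28, 2017.
4th Sunday of June 2017: June 25, 2017.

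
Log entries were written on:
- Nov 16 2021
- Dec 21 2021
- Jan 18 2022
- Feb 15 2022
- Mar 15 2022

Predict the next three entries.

Apr 19 2022, May 17 2022, Jun 21 2022

All dates are Tuesdays, 35, 28, 28, 28 days apart.
Specifically, the 3rd Tuesday of each month.
3rd Tuesday of April 2022: Apr 19 2022.
3rd Tuesday of May 2022: May 17 2022.
June 2022 — 3rd Tuesday is Jun 21 2022.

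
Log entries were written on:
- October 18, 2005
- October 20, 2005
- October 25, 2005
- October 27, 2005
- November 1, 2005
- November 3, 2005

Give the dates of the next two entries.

Every event lands on a Tuesday or Thursday (gaps cycle 2, 5, 2, 5, 2).
So the schedule is: every Tuesday and Thursday.
The following Tuesday is November 8, 2005.
The following Thursday is November 10, 2005.

November 8, 2005; November 10, 2005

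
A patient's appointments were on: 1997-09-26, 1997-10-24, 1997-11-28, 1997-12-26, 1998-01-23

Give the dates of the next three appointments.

All dates are Fridays, 28, 35, 28, 28 days apart.
Specifically, the 4th Friday of each month.
4th Friday of February 1998: 1998-02-27.
4th Friday of March 1998: 1998-03-27.
April 1998 — 4th Friday is 1998-04-24.

1998-02-27, 1998-03-27, 1998-04-24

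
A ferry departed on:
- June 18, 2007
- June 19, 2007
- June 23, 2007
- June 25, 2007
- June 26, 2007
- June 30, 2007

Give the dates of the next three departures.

Gaps: 1, 4, 2, 1, 4 days — not constant, but cyclic with period 3.
The events fall on every Monday, Tuesday and Saturday.
The following Monday is July 2, 2007.
Next Tuesday: July 3, 2007.
The following Saturday is July 7, 2007.

July 2, 2007; July 3, 2007; July 7, 2007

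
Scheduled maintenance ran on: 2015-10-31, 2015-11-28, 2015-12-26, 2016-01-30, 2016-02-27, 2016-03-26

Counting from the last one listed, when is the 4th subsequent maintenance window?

2016-07-30

Every date is a Saturday; gaps 28, 28, 35, 28, 28 days.
Each is the last Saturday of its month (at least one falls on the 29th or later, ruling out '4th Saturday').
April 2016 ends with Saturday 2016-04-30.
Last Saturday of May 2016: 2016-05-28.
June 2016 ends with Saturday 2016-06-25.
July 2016 ends with Saturday 2016-07-30.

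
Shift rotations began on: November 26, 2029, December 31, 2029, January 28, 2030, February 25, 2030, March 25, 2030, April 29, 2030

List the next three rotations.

These are Mondays with 35, 28, 28, 28, 35-day gaps.
Each is the final Monday of its month — December 31, 2029 is past the 28th, so '4th Monday' doesn't fit.
Last Monday of May 2030: May 27, 2030.
June 2030 ends with Monday June 24, 2030.
July 2030 ends with Monday July 29, 2030.

May 27, 2030; June 24, 2030; July 29, 2030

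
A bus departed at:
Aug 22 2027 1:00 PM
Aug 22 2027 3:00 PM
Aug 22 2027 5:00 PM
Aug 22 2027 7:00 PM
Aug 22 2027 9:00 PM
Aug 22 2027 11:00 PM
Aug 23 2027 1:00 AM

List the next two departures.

Aug 23 2027 3:00 AM, Aug 23 2027 5:00 AM

Spacing: 2, 2, 2, 2, 2, 2 h — constant 2 h.
Aug 23 2027 1:00 AM + 2 h = Aug 23 2027 3:00 AM.
Aug 23 2027 3:00 AM + 2 h = Aug 23 2027 5:00 AM.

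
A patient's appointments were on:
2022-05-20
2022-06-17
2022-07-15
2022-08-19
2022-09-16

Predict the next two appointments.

2022-10-21, 2022-11-18

These are Fridays at 28- or 35-day spacing (28, 28, 35, 28).
The pattern: 3rd Friday of the month.
October 2022 — 3rd Friday is 2022-10-21.
November 2022 — 3rd Friday is 2022-11-18.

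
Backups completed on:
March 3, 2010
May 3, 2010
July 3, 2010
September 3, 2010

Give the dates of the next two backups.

November 3, 2010; January 3, 2011

The day-of-month is always 3 (61, 61, 62 days between events).
So this recurs on the 3rd of every 2 months.
November 2010: November 3, 2010.
Next: January 2011 → January 3, 2011.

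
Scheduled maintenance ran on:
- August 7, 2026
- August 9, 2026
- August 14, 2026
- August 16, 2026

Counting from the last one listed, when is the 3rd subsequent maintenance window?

August 28, 2026

Gaps: 2, 5, 2 days — not constant, but cyclic with period 2.
The events fall on every Friday and Sunday.
Next Friday: August 21, 2026.
The following Sunday is August 23, 2026.
Next Friday: August 28, 2026.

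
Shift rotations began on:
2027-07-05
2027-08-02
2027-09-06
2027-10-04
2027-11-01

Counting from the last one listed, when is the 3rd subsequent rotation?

These are Mondays at 28- or 35-day spacing (28, 35, 28, 28).
The pattern: 1st Monday of the month.
1st Monday of December 2027: 2027-12-06.
1st Monday of January 2028: 2028-01-03.
February 2028 — 1st Monday is 2028-02-07.

2028-02-07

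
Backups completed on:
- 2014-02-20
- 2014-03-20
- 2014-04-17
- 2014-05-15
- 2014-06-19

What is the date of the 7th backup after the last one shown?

2015-01-15

Gaps: 28, 28, 28, 35 days — a mix of 28 and 35. Every date is a Thursday.
Each is the 3rd Thursday of its month.
3rd Thursday of July 2014: 2014-07-17.
August 2014 — 3rd Thursday is 2014-08-21.
September 2014 — 3rd Thursday is 2014-09-18.
3rd Thursday of October 2014: 2014-10-16.
November 2014 — 3rd Thursday is 2014-11-20.
December 2014 — 3rd Thursday is 2014-12-18.
January 2015 — 3rd Thursday is 2015-01-15.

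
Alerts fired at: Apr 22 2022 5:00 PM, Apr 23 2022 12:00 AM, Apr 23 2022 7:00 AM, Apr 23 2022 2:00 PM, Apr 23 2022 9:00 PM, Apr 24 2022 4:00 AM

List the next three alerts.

Apr 24 2022 11:00 AM, Apr 24 2022 6:00 PM, Apr 25 2022 1:00 AM

The interval is a steady 7 hours (7, 7, 7, 7, 7).
Apr 24 2022 4:00 AM + 7 h = Apr 24 2022 11:00 AM.
Apr 24 2022 11:00 AM + 7 h = Apr 24 2022 6:00 PM.
Apr 24 2022 6:00 PM + 7 h = Apr 25 2022 1:00 AM.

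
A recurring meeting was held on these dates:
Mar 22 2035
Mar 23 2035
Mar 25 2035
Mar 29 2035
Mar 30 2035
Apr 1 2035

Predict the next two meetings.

The gap pattern 1, 2, 4, 1, 2 repeats every 3 events.
These are the Thursdays, Fridays and Sundays of each week.
Next Thursday: Apr 5 2035.
Next Friday: Apr 6 2035.

Apr 5 2035, Apr 6 2035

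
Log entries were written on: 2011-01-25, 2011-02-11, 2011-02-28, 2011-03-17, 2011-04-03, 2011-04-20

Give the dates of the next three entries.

2011-05-07, 2011-05-24, 2011-06-10

Every event comes 17 days after the last (17, 17, 17, 17, 17).
2011-04-20 + 17 days = 2011-05-07.
2011-05-07 + 17 days = 2011-05-24.
2011-05-24 + 17 days = 2011-06-10.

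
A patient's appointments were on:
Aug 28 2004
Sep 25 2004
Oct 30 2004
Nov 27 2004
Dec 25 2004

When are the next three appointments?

Jan 29 2005, Feb 26 2005, Mar 26 2005

These are Saturdays with 28, 35, 28, 28-day gaps.
Each is the final Saturday of its month — Oct 30 2004 is past the 28th, so '4th Saturday' doesn't fit.
January 2005 ends with Saturday Jan 29 2005.
Last Saturday of February 2005: Feb 26 2005.
March 2005 ends with Saturday Mar 26 2005.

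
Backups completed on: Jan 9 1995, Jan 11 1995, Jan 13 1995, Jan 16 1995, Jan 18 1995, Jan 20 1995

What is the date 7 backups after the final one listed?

Feb 6 1995

The gap pattern 2, 2, 3, 2, 2 repeats every 3 events.
These are the Mondays, Wednesdays and Fridays of each week.
The following Monday is Jan 23 1995.
The following Wednesday is Jan 25 1995.
The following Friday is Jan 27 1995.
Next Monday: Jan 30 1995.
Next Wednesday: Feb 1 1995.
Next Friday: Feb 3 1995.
Next Monday: Feb 6 1995.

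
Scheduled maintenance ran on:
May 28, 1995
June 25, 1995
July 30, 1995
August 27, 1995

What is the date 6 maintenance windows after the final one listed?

These are Sundays with 28, 35, 28-day gaps.
Each is the final Sunday of its month — July 30, 1995 is past the 28th, so '4th Sunday' doesn't fit.
September 1995 ends with Sunday September 24, 1995.
Last Sunday of October 1995: October 29, 1995.
November 1995 ends with Sunday November 26, 1995.
Last Sunday of December 1995: December 31, 1995.
January 1996 ends with Sunday January 28, 1996.
February 1996 ends with Sunday February 25, 1996.

February 25, 1996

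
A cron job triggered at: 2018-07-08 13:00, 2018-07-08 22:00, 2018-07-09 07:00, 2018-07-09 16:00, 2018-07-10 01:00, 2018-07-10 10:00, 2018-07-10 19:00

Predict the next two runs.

2018-07-11 04:00, 2018-07-11 13:00

The interval is a steady 9 hours (9, 9, 9, 9, 9, 9).
2018-07-10 19:00 + 9 h = 2018-07-11 04:00.
2018-07-11 04:00 + 9 h = 2018-07-11 13:00.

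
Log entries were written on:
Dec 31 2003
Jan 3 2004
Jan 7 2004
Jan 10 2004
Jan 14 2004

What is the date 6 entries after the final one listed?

Feb 4 2004

Gaps: 3, 4, 3, 4 days — not constant, but cyclic with period 2.
The events fall on every Wednesday and Saturday.
The following Saturday is Jan 17 2004.
The following Wednesday is Jan 21 2004.
The following Saturday is Jan 24 2004.
The following Wednesday is Jan 28 2004.
Next Saturday: Jan 31 2004.
The following Wednesday is Feb 4 2004.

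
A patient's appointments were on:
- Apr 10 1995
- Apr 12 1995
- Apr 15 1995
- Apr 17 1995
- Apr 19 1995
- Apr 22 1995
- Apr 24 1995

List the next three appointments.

Every event lands on a Monday or Wednesday or Saturday (gaps cycle 2, 3, 2, 2, 3, 2).
So the schedule is: every Monday, Wednesday and Saturday.
The following Wednesday is Apr 26 1995.
The following Saturday is Apr 29 1995.
The following Monday is May 1 1995.

Apr 26 1995, Apr 29 1995, May 1 1995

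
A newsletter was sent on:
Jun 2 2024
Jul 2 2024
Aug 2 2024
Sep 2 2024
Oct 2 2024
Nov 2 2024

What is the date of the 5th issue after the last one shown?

Each date is the 2nd; the gaps (30, 31, 31, 30, 31) track the month lengths.
The rule is the 2nd of each month.
December 2024: Dec 2 2024.
January 2025: Jan 2 2025.
February 2025: Feb 2 2025.
Next: March 2025 → Mar 2 2025.
April 2025: Apr 2 2025.

Apr 2 2025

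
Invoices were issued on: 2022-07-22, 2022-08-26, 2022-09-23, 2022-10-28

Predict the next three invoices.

2022-11-25, 2022-12-23, 2023-01-27

All dates are Fridays, 35, 28, 35 days apart.
Specifically, the 4th Friday of each month.
4th Friday of November 2022: 2022-11-25.
December 2022 — 4th Friday is 2022-12-23.
January 2023 — 4th Friday is 2023-01-27.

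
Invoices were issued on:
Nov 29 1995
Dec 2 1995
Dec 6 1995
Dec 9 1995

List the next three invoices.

Dec 13 1995, Dec 16 1995, Dec 20 1995

The gap pattern 3, 4, 3 repeats every 2 events.
These are the Wednesdays and Saturdays of each week.
Next Wednesday: Dec 13 1995.
Next Saturday: Dec 16 1995.
The following Wednesday is Dec 20 1995.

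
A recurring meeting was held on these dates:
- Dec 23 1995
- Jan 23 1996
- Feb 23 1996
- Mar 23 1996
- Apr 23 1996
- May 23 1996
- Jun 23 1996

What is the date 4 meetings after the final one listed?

Each date is the 23rd; the gaps (31, 31, 29, 31, 30, 31) track the month lengths.
The rule is the 23rd of each month.
July 1996: Jul 23 1996.
Next: August 1996 → Aug 23 1996.
September 1996: Sep 23 1996.
October 1996: Oct 23 1996.

Oct 23 1996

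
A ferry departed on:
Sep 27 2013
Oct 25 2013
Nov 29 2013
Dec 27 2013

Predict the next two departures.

These are Fridays with 28, 35, 28-day gaps.
Each is the final Friday of its month — Nov 29 2013 is past the 28th, so '4th Friday' doesn't fit.
Last Friday of January 2014: Jan 31 2014.
February 2014 ends with Friday Feb 28 2014.

Jan 31 2014, Feb 28 2014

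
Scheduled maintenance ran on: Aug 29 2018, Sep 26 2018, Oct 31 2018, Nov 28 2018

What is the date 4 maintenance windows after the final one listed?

These are Wednesdays with 28, 35, 28-day gaps.
Each is the final Wednesday of its month — Aug 29 2018 is past the 28th, so '4th Wednesday' doesn't fit.
December 2018 ends with Wednesday Dec 26 2018.
Last Wednesday of January 2019: Jan 30 2019.
Last Wednesday of February 2019: Feb 27 2019.
March 2019 ends with Wednesday Mar 27 2019.

Mar 27 2019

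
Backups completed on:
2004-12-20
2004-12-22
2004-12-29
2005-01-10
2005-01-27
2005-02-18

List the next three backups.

2005-03-17, 2005-04-18, 2005-05-25

The spacing grows by 5 each time: 2, 7, 12, 17, 22 days.
Next gap: 27 days. 2005-02-18 + 27 days = 2005-03-17.
Next gap: 32 days. 2005-03-17 + 32 days = 2005-04-18.
Next gap: 37 days. 2005-04-18 + 37 days = 2005-05-25.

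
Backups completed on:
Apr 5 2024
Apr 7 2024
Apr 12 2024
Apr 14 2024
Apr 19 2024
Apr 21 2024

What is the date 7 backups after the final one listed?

Every event lands on a Friday or Sunday (gaps cycle 2, 5, 2, 5, 2).
So the schedule is: every Friday and Sunday.
Next Friday: Apr 26 2024.
Next Sunday: Apr 28 2024.
The following Friday is May 3 2024.
The following Sunday is May 5 2024.
The following Friday is May 10 2024.
Next Sunday: May 12 2024.
The following Friday is May 17 2024.

May 17 2024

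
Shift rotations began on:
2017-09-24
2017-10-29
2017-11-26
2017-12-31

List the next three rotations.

Every date is a Sunday; gaps 35, 28, 35 days.
Each is the last Sunday of its month (at least one falls on the 29th or later, ruling out '4th Sunday').
January 2018 ends with Sunday 2018-01-28.
February 2018 ends with Sunday 2018-02-25.
Last Sunday of March 2018: 2018-03-25.

2018-01-28, 2018-02-25, 2018-03-25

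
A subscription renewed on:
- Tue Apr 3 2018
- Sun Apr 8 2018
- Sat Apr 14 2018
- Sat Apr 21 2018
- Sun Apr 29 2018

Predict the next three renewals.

The spacing grows by 1 each time: 5, 6, 7, 8 days.
Next gap: 9 days. Sun Apr 29 2018 + 9 days = Tue May 8 2018.
Next gap: 10 days. Tue May 8 2018 + 10 days = Fri May 18 2018.
Next gap: 11 days. Fri May 18 2018 + 11 days = Tue May 29 2018.

Tue May 8 2018, Fri May 18 2018, Tue May 29 2018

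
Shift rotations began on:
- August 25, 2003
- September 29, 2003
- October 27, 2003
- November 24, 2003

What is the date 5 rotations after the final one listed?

These are Mondays with 35, 28, 28-day gaps.
Each is the final Monday of its month — September 29, 2003 is past the 28th, so '4th Monday' doesn't fit.
Last Monday of December 2003: December 29, 2003.
Last Monday of January 2004: January 26, 2004.
Last Monday of February 2004: February 23, 2004.
Last Monday of March 2004: March 29, 2004.
April 2004 ends with Monday April 26, 2004.

April 26, 2004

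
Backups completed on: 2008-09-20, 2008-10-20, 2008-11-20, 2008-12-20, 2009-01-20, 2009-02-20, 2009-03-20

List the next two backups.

The day-of-month is always 20 (30, 31, 30, 31, 31, 28 days between events).
So this recurs on the 20th of each month.
Next: April 2009 → 2009-04-20.
Next: May 2009 → 2009-05-20.

2009-04-20, 2009-05-20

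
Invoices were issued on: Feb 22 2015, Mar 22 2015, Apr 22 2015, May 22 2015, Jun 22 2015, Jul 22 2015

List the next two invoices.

Each date is the 22nd; the gaps (28, 31, 30, 31, 30) track the month lengths.
The rule is the 22nd of each month.
August 2015: Aug 22 2015.
Next: September 2015 → Sep 22 2015.

Aug 22 2015, Sep 22 2015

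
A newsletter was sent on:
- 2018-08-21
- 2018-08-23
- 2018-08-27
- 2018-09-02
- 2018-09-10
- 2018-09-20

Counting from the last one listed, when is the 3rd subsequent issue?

2018-11-01

Gaps: 2, 4, 6, 8, 10 days — each gap is 2 larger than the previous one.
Next gap: 12 days. 2018-09-20 + 12 days = 2018-10-02.
Next gap: 14 days. 2018-10-02 + 14 days = 2018-10-16.
Next gap: 16 days. 2018-10-16 + 16 days = 2018-11-01.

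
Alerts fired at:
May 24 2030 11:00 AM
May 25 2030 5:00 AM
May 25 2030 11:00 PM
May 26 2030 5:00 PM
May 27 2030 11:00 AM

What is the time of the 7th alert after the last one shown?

Jun 1 2030 5:00 PM

The interval is a steady 18 hours (18, 18, 18, 18).
May 27 2030 11:00 AM + 18 h = May 28 2030 5:00 AM.
May 28 2030 5:00 AM + 18 h = May 28 2030 11:00 PM.
May 28 2030 11:00 PM + 18 h = May 29 2030 5:00 PM.
May 29 2030 5:00 PM + 18 h = May 30 2030 11:00 AM.
May 30 2030 11:00 AM + 18 h = May 31 2030 5:00 AM.
May 31 2030 5:00 AM + 18 h = May 31 2030 11:00 PM.
May 31 2030 11:00 PM + 18 h = Jun 1 2030 5:00 PM.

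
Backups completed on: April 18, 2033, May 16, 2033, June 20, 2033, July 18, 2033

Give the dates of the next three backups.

August 15, 2033; September 19, 2033; October 17, 2033

All dates are Mondays, 28, 35, 28 days apart.
Specifically, the 3rd Monday of each month.
August 2033 — 3rd Monday is August 15, 2033.
3rd Monday of September 2033: September 19, 2033.
3rd Monday of October 2033: October 17, 2033.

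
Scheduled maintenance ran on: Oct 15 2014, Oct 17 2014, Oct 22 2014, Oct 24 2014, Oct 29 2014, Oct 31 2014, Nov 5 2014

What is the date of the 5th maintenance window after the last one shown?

Nov 21 2014

The gap pattern 2, 5, 2, 5, 2, 5 repeats every 2 events.
These are the Wednesdays and Fridays of each week.
Next Friday: Nov 7 2014.
Next Wednesday: Nov 12 2014.
The following Friday is Nov 14 2014.
The following Wednesday is Nov 19 2014.
The following Friday is Nov 21 2014.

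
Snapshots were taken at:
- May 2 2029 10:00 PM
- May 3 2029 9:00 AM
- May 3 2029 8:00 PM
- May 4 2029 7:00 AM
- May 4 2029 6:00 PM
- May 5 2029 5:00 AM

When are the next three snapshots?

Gaps: 11, 11, 11, 11, 11 hours — each event is 11 hours after the previous one.
May 5 2029 5:00 AM + 11 h = May 5 2029 4:00 PM.
May 5 2029 4:00 PM + 11 h = May 6 2029 3:00 AM.
May 6 2029 3:00 AM + 11 h = May 6 2029 2:00 PM.

May 5 2029 4:00 PM, May 6 2029 3:00 AM, May 6 2029 2:00 PM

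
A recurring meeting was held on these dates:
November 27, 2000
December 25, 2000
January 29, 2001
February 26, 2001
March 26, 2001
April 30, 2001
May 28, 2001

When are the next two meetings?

These are Mondays with 28, 35, 28, 28, 35, 28-day gaps.
Each is the final Monday of its month — January 29, 2001 is past the 28th, so '4th Monday' doesn't fit.
Last Monday of June 2001: June 25, 2001.
Last Monday of July 2001: July 30, 2001.

June 25, 2001; July 30, 2001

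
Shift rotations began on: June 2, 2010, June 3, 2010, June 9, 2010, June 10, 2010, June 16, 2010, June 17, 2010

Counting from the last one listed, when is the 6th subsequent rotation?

July 8, 2010

Every event lands on a Wednesday or Thursday (gaps cycle 1, 6, 1, 6, 1).
So the schedule is: every Wednesday and Thursday.
The following Wednesday is June 23, 2010.
The following Thursday is June 24, 2010.
The following Wednesday is June 30, 2010.
The following Thursday is July 1, 2010.
Next Wednesday: July 7, 2010.
Next Thursday: July 8, 2010.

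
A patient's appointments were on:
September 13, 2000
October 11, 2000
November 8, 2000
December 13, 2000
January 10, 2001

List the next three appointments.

February 14, 2001; March 14, 2001; April 11, 2001

Gaps: 28, 28, 35, 28 days — a mix of 28 and 35. Every date is a Wednesday.
Each is the 2nd Wednesday of its month.
2nd Wednesday of February 2001: February 14, 2001.
2nd Wednesday of March 2001: March 14, 2001.
2nd Wednesday of April 2001: April 11, 2001.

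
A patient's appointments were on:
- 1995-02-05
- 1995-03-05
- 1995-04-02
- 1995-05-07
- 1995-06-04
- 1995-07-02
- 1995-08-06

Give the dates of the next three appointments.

These are Sundays at 28- or 35-day spacing (28, 28, 35, 28, 28, 35).
The pattern: 1st Sunday of the month.
September 1995 — 1st Sunday is 1995-09-03.
October 1995 — 1st Sunday is 1995-10-01.
1st Sunday of November 1995: 1995-11-05.

1995-09-03, 1995-10-01, 1995-11-05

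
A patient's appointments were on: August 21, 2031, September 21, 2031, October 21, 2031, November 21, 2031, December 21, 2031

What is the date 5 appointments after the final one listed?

Gaps: 31, 30, 31, 30 days — not constant. Every event is on the 21st of the month.
Pattern: the 21st of each month.
January 2032: January 21, 2032.
Next: February 2032 → February 21, 2032.
March 2032: March 21, 2032.
Next: April 2032 → April 21, 2032.
May 2032: May 21, 2032.

May 21, 2032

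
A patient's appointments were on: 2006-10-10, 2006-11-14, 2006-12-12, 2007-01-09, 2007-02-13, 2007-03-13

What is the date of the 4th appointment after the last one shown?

Gaps: 35, 28, 28, 35, 28 days — a mix of 28 and 35. Every date is a Tuesday.
Each is the 2nd Tuesday of its month.
April 2007 — 2nd Tuesday is 2007-04-10.
May 2007 — 2nd Tuesday is 2007-05-08.
June 2007 — 2nd Tuesday is 2007-06-12.
July 2007 — 2nd Tuesday is 2007-07-10.

2007-07-10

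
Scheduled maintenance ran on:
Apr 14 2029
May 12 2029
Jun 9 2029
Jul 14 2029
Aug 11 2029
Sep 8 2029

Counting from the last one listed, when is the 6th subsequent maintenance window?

Mar 9 2030

Gaps: 28, 28, 35, 28, 28 days — a mix of 28 and 35. Every date is a Saturday.
Each is the 2nd Saturday of its month.
October 2029 — 2nd Saturday is Oct 13 2029.
November 2029 — 2nd Saturday is Nov 10 2029.
2nd Saturday of December 2029: Dec 8 2029.
January 2030 — 2nd Saturday is Jan 12 2030.
February 2030 — 2nd Saturday is Feb 9 2030.
2nd Saturday of March 2030: Mar 9 2030.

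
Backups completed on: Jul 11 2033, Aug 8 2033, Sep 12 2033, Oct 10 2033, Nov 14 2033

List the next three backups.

Dec 12 2033, Jan 9 2034, Feb 13 2034

All dates are Mondays, 28, 35, 28, 35 days apart.
Specifically, the 2nd Monday of each month.
December 2033 — 2nd Monday is Dec 12 2033.
2nd Monday of January 2034: Jan 9 2034.
February 2034 — 2nd Monday is Feb 13 2034.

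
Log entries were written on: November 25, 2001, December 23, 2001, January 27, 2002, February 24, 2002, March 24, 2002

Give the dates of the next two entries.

Gaps: 28, 35, 28, 28 days — a mix of 28 and 35. Every date is a Sunday.
Each is the 4th Sunday of its month.
4th Sunday of April 2002: April 28, 2002.
May 2002 — 4th Sunday is May 26, 2002.

April 28, 2002; May 26, 2002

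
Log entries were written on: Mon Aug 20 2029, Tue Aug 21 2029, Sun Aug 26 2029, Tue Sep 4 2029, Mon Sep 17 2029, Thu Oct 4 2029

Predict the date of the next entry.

Thu Oct 25 2029

Gaps: 1, 5, 9, 13, 17 days — each gap is 4 larger than the previous one.
Next gap: 21 days. Thu Oct 4 2029 + 21 days = Thu Oct 25 2029.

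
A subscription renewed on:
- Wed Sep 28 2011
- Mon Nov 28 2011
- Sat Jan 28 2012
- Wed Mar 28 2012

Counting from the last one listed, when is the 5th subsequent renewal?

Mon Jan 28 2013

The day-of-month is always 28 (61, 61, 60 days between events).
So this recurs on the 28th of every 2 months.
Next: May 2012 → Mon May 28 2012.
Next: July 2012 → Sat Jul 28 2012.
September 2012: Fri Sep 28 2012.
Next: November 2012 → Wed Nov 28 2012.
Next: January 2013 → Mon Jan 28 2013.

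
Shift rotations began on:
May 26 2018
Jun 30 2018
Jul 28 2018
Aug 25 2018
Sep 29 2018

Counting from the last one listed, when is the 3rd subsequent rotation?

Dec 29 2018

These are Saturdays with 35, 28, 28, 35-day gaps.
Each is the final Saturday of its month — Jun 30 2018 is past the 28th, so '4th Saturday' doesn't fit.
October 2018 ends with Saturday Oct 27 2018.
November 2018 ends with Saturday Nov 24 2018.
December 2018 ends with Saturday Dec 29 2018.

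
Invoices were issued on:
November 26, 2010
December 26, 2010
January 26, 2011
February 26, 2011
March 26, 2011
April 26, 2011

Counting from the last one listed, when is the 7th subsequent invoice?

November 26, 2011

The day-of-month is always 26 (30, 31, 31, 28, 31 days between events).
So this recurs on the 26th of each month.
Next: May 2011 → May 26, 2011.
June 2011: June 26, 2011.
July 2011: July 26, 2011.
Next: August 2011 → August 26, 2011.
September 2011: September 26, 2011.
Next: October 2011 → October 26, 2011.
Next: November 2011 → November 26, 2011.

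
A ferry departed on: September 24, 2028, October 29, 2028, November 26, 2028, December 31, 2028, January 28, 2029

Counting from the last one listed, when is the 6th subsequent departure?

All Sundays; the gaps (35, 28, 35, 28) vary with month length.
This is the last Sunday of each month.
February 2029 ends with Sunday February 25, 2029.
Last Sunday of March 2029: March 25, 2029.
April 2029 ends with Sunday April 29, 2029.
May 2029 ends with Sunday May 27, 2029.
Last Sunday of June 2029: June 24, 2029.
Last Sunday of July 2029: July 29, 2029.

July 29, 2029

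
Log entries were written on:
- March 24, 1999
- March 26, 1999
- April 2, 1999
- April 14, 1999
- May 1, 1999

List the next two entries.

Intervals are 2, 7, 12, 17 days — an arithmetic progression with common difference 5.
Next gap: 22 days. May 1, 1999 + 22 days = May 23, 1999.
Next gap: 27 days. May 23, 1999 + 27 days = June 19, 1999.

May 23, 1999; June 19, 1999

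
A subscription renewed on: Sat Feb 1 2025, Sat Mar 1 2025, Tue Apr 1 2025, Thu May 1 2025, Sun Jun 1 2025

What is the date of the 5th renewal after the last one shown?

Each date is the 1st; the gaps (28, 31, 30, 31) track the month lengths.
The rule is the 1st of each month.
Next: July 2025 → Tue Jul 1 2025.
Next: August 2025 → Fri Aug 1 2025.
September 2025: Mon Sep 1 2025.
October 2025: Wed Oct 1 2025.
Next: November 2025 → Sat Nov 1 2025.

Sat Nov 1 2025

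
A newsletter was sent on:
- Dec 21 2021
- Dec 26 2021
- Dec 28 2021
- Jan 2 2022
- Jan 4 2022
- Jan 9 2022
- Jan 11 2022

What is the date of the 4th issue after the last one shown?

Jan 25 2022

The gap pattern 5, 2, 5, 2, 5, 2 repeats every 2 events.
These are the Tuesdays and Sundays of each week.
Next Sunday: Jan 16 2022.
Next Tuesday: Jan 18 2022.
Next Sunday: Jan 23 2022.
The following Tuesday is Jan 25 2022.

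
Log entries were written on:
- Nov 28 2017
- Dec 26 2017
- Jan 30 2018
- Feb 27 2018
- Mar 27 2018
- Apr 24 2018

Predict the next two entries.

May 29 2018, Jun 26 2018

These are Tuesdays with 28, 35, 28, 28, 28-day gaps.
Each is the final Tuesday of its month — Jan 30 2018 is past the 28th, so '4th Tuesday' doesn't fit.
May 2018 ends with Tuesday May 29 2018.
Last Tuesday of June 2018: Jun 26 2018.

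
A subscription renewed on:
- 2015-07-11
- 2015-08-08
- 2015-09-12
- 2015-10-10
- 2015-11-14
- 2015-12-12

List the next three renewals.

2016-01-09, 2016-02-13, 2016-03-12

Gaps: 28, 35, 28, 35, 28 days — a mix of 28 and 35. Every date is a Saturday.
Each is the 2nd Saturday of its month.
January 2016 — 2nd Saturday is 2016-01-09.
2nd Saturday of February 2016: 2016-02-13.
2nd Saturday of March 2016: 2016-03-12.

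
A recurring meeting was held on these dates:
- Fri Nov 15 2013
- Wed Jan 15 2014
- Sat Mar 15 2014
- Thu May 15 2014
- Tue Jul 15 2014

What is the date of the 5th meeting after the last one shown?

Fri May 15 2015

The day-of-month is always 15 (61, 59, 61, 61 days between events).
So this recurs on the 15th of every 2 months.
September 2014: Mon Sep 15 2014.
November 2014: Sat Nov 15 2014.
January 2015: Thu Jan 15 2015.
March 2015: Sun Mar 15 2015.
May 2015: Fri May 15 2015.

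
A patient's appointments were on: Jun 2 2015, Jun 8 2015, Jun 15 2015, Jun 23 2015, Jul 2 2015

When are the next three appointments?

Jul 12 2015, Jul 23 2015, Aug 4 2015

Gaps: 6, 7, 8, 9 days — each gap is 1 larger than the previous one.
Next gap: 10 days. Jul 2 2015 + 10 days = Jul 12 2015.
Next gap: 11 days. Jul 12 2015 + 11 days = Jul 23 2015.
Next gap: 12 days. Jul 23 2015 + 12 days = Aug 4 2015.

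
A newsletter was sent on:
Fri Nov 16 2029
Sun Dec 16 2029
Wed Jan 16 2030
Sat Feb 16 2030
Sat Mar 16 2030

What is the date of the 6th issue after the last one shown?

Gaps: 30, 31, 31, 28 days — not constant. Every event is on the 16th of the month.
Pattern: the 16th of each month.
Next: April 2030 → Tue Apr 16 2030.
Next: May 2030 → Thu May 16 2030.
June 2030: Sun Jun 16 2030.
July 2030: Tue Jul 16 2030.
August 2030: Fri Aug 16 2030.
September 2030: Mon Sep 16 2030.

Mon Sep 16 2030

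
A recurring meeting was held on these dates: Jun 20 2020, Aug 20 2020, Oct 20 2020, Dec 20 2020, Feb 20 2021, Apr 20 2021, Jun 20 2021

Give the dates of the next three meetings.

Aug 20 2021, Oct 20 2021, Dec 20 2021

Gaps: 61, 61, 61, 62, 59, 61 days — not constant. Every event is on the 20th of the month.
Pattern: the 20th of every 2 months.
Next: August 2021 → Aug 20 2021.
Next: October 2021 → Oct 20 2021.
December 2021: Dec 20 2021.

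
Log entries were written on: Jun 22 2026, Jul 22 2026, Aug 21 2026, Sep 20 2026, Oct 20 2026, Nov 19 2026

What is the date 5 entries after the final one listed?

Apr 18 2027

Every event comes 30 days after the last (30, 30, 30, 30, 30).
Nov 19 2026 + 30 days = Dec 19 2026.
Dec 19 2026 + 30 days = Jan 18 2027.
Jan 18 2027 + 30 days = Feb 17 2027.
Feb 17 2027 + 30 days = Mar 19 2027.
Mar 19 2027 + 30 days = Apr 18 2027.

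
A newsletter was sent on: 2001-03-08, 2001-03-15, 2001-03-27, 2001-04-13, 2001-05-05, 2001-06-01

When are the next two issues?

The spacing grows by 5 each time: 7, 12, 17, 22, 27 days.
Next gap: 32 days. 2001-06-01 + 32 days = 2001-07-03.
Next gap: 37 days. 2001-07-03 + 37 days = 2001-08-09.

2001-07-03, 2001-08-09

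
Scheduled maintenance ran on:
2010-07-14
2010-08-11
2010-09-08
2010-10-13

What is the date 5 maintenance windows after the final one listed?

2011-03-09

These are Wednesdays at 28- or 35-day spacing (28, 28, 35).
The pattern: 2nd Wednesday of the month.
November 2010 — 2nd Wednesday is 2010-11-10.
December 2010 — 2nd Wednesday is 2010-12-08.
2nd Wednesday of January 2011: 2011-01-12.
2nd Wednesday of February 2011: 2011-02-09.
2nd Wednesday of March 2011: 2011-03-09.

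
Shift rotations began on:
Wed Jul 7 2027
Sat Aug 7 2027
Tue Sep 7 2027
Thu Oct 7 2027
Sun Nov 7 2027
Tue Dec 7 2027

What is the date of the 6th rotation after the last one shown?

Gaps: 31, 31, 30, 31, 30 days — not constant. Every event is on the 7th of the month.
Pattern: the 7th of each month.
Next: January 2028 → Fri Jan 7 2028.
Next: February 2028 → Mon Feb 7 2028.
March 2028: Tue Mar 7 2028.
April 2028: Fri Apr 7 2028.
May 2028: Sun May 7 2028.
Next: June 2028 → Wed Jun 7 2028.

Wed Jun 7 2028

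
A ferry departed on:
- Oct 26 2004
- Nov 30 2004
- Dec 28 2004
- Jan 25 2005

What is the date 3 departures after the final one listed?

Apr 26 2005

Every date is a Tuesday; gaps 35, 28, 28 days.
Each is the last Tuesday of its month (at least one falls on the 29th or later, ruling out '4th Tuesday').
Last Tuesday of February 2005: Feb 22 2005.
March 2005 ends with Tuesday Mar 29 2005.
April 2005 ends with Tuesday Apr 26 2005.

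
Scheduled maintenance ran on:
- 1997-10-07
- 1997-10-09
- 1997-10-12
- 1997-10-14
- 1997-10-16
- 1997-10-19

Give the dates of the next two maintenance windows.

1997-10-21, 1997-10-23

The gap pattern 2, 3, 2, 2, 3 repeats every 3 events.
These are the Tuesdays, Thursdays and Sundays of each week.
The following Tuesday is 1997-10-21.
The following Thursday is 1997-10-23.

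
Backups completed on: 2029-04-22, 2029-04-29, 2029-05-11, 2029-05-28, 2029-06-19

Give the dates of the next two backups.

2029-07-16, 2029-08-17

Gaps: 7, 12, 17, 22 days — each gap is 5 larger than the previous one.
Next gap: 27 days. 2029-06-19 + 27 days = 2029-07-16.
Next gap: 32 days. 2029-07-16 + 32 days = 2029-08-17.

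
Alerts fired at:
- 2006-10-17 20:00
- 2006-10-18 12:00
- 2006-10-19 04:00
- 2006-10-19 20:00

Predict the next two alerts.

The interval is a steady 16 hours (16, 16, 16).
2006-10-19 20:00 + 16 h = 2006-10-20 12:00.
2006-10-20 12:00 + 16 h = 2006-10-21 04:00.

2006-10-20 12:00, 2006-10-21 04:00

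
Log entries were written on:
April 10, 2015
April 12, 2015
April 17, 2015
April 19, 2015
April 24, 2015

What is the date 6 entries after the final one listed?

May 15, 2015

Every event lands on a Friday or Sunday (gaps cycle 2, 5, 2, 5).
So the schedule is: every Friday and Sunday.
The following Sunday is April 26, 2015.
The following Friday is May 1, 2015.
Next Sunday: May 3, 2015.
Next Friday: May 8, 2015.
Next Sunday: May 10, 2015.
The following Friday is May 15, 2015.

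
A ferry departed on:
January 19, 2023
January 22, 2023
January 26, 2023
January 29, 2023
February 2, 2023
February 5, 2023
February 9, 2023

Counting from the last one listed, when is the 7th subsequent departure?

March 5, 2023

Every event lands on a Thursday or Sunday (gaps cycle 3, 4, 3, 4, 3, 4).
So the schedule is: every Thursday and Sunday.
Next Sunday: February 12, 2023.
The following Thursday is February 16, 2023.
The following Sunday is February 19, 2023.
The following Thursday is February 23, 2023.
Next Sunday: February 26, 2023.
Next Thursday: March 2, 2023.
The following Sunday is March 5, 2023.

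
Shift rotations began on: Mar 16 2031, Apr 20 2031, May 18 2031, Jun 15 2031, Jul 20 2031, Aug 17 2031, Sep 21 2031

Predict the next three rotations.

Oct 19 2031, Nov 16 2031, Dec 21 2031

All dates are Sundays, 35, 28, 28, 35, 28, 35 days apart.
Specifically, the 3rd Sunday of each month.
October 2031 — 3rd Sunday is Oct 19 2031.
3rd Sunday of November 2031: Nov 16 2031.
December 2031 — 3rd Sunday is Dec 21 2031.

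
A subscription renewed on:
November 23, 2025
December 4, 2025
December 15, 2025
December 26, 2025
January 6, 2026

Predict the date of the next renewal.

January 17, 2026

Gaps between consecutive events: 11, 11, 11, 11 days — a constant 11-day interval.
January 6, 2026 + 11 days = January 17, 2026.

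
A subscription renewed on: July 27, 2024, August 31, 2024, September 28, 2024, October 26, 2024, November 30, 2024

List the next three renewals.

December 28, 2024; January 25, 2025; February 22, 2025

These are Saturdays with 35, 28, 28, 35-day gaps.
Each is the final Saturday of its month — August 31, 2024 is past the 28th, so '4th Saturday' doesn't fit.
Last Saturday of December 2024: December 28, 2024.
January 2025 ends with Saturday January 25, 2025.
Last Saturday of February 2025: February 22, 2025.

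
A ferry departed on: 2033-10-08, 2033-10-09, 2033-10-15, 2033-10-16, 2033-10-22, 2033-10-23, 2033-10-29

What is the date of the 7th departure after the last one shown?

2033-11-20

Gaps: 1, 6, 1, 6, 1, 6 days — not constant, but cyclic with period 2.
The events fall on every Saturday and Sunday.
The following Sunday is 2033-10-30.
The following Saturday is 2033-11-05.
The following Sunday is 2033-11-06.
Next Saturday: 2033-11-12.
Next Sunday: 2033-11-13.
Next Saturday: 2033-11-19.
The following Sunday is 2033-11-20.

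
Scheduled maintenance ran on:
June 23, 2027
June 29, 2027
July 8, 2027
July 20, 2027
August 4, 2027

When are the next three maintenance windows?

Intervals are 6, 9, 12, 15 days — an arithmetic progression with common difference 3.
Next gap: 18 days. August 4, 2027 + 18 days = August 22, 2027.
Next gap: 21 days. August 22, 2027 + 21 days = September 12, 2027.
Next gap: 24 days. September 12, 2027 + 24 days = October 6, 2027.

August 22, 2027; September 12, 2027; October 6, 2027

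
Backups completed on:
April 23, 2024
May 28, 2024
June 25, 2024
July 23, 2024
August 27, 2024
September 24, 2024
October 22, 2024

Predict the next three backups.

These are Tuesdays at 28- or 35-day spacing (35, 28, 28, 35, 28, 28).
The pattern: 4th Tuesday of the month.
4th Tuesday of November 2024: November 26, 2024.
December 2024 — 4th Tuesday is December 24, 2024.
4th Tuesday of January 2025: January 28, 2025.

November 26, 2024; December 24, 2024; January 28, 2025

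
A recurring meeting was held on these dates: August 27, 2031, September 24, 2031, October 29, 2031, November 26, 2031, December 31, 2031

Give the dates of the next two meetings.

These are Wednesdays with 28, 35, 28, 35-day gaps.
Each is the final Wednesday of its month — October 29, 2031 is past the 28th, so '4th Wednesday' doesn't fit.
Last Wednesday of January 2032: January 28, 2032.
February 2032 ends with Wednesday February 25, 2032.

January 28, 2032; February 25, 2032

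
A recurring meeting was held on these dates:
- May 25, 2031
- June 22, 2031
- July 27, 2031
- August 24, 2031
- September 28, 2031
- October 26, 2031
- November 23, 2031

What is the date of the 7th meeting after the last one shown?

Gaps: 28, 35, 28, 35, 28, 28 days — a mix of 28 and 35. Every date is a Sunday.
Each is the 4th Sunday of its month.
4th Sunday of December 2031: December 28, 2031.
4th Sunday of January 2032: January 25, 2032.
4th Sunday of February 2032: February 22, 2032.
March 2032 — 4th Sunday is March 28, 2032.
April 2032 — 4th Sunday is April 25, 2032.
May 2032 — 4th Sunday is May 23, 2032.
June 2032 — 4th Sunday is June 27, 2032.

June 27, 2032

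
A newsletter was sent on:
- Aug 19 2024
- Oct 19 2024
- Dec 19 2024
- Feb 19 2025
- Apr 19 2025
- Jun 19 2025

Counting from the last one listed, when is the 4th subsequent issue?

Gaps: 61, 61, 62, 59, 61 days — not constant. Every event is on the 19th of the month.
Pattern: the 19th of every 2 months.
Next: August 2025 → Aug 19 2025.
October 2025: Oct 19 2025.
December 2025: Dec 19 2025.
Next: February 2026 → Feb 19 2026.

Feb 19 2026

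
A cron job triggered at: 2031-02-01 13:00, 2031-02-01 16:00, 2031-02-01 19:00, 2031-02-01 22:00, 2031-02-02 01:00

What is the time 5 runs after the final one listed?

The interval is a steady 3 hours (3, 3, 3, 3).
2031-02-02 01:00 + 3 h = 2031-02-02 04:00.
2031-02-02 04:00 + 3 h = 2031-02-02 07:00.
2031-02-02 07:00 + 3 h = 2031-02-02 10:00.
2031-02-02 10:00 + 3 h = 2031-02-02 13:00.
2031-02-02 13:00 + 3 h = 2031-02-02 16:00.

2031-02-02 16:00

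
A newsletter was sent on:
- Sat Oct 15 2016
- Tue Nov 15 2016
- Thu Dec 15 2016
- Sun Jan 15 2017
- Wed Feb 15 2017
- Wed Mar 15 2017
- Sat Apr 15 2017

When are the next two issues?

Mon May 15 2017, Thu Jun 15 2017

Each date is the 15th; the gaps (31, 30, 31, 31, 28, 31) track the month lengths.
The rule is the 15th of each month.
Next: May 2017 → Mon May 15 2017.
Next: June 2017 → Thu Jun 15 2017.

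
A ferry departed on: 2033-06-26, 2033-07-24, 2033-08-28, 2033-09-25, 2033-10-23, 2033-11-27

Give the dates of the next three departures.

Gaps: 28, 35, 28, 28, 35 days — a mix of 28 and 35. Every date is a Sunday.
Each is the 4th Sunday of its month.
December 2033 — 4th Sunday is 2033-12-25.
January 2034 — 4th Sunday is 2034-01-22.
February 2034 — 4th Sunday is 2034-02-26.

2033-12-25, 2034-01-22, 2034-02-26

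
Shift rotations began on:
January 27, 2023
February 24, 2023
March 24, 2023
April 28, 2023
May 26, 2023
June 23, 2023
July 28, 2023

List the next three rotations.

All dates are Fridays, 28, 28, 35, 28, 28, 35 days apart.
Specifically, the 4th Friday of each month.
August 2023 — 4th Friday is August 25, 2023.
September 2023 — 4th Friday is September 22, 2023.
October 2023 — 4th Friday is October 27, 2023.

August 25, 2023; September 22, 2023; October 27, 2023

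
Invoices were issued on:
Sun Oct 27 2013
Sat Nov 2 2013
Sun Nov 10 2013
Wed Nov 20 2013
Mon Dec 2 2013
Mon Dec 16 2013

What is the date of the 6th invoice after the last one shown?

Mon Apr 21 2014

Intervals are 6, 8, 10, 12, 14 days — an arithmetic progression with common difference 2.
Next gap: 16 days. Mon Dec 16 2013 + 16 days = Wed Jan 1 2014.
Next gap: 18 days. Wed Jan 1 2014 + 18 days = Sun Jan 19 2014.
Next gap: 20 days. Sun Jan 19 2014 + 20 days = Sat Feb 8 2014.
Next gap: 22 days. Sat Feb 8 2014 + 22 days = Sun Mar 2 2014.
Next gap: 24 days. Sun Mar 2 2014 + 24 days = Wed Mar 26 2014.
Next gap: 26 days. Wed Mar 26 2014 + 26 days = Mon Apr 21 2014.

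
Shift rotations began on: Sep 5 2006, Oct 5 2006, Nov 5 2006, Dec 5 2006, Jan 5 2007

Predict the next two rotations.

Feb 5 2007, Mar 5 2007

Each date is the 5th; the gaps (30, 31, 30, 31) track the month lengths.
The rule is the 5th of each month.
Next: February 2007 → Feb 5 2007.
Next: March 2007 → Mar 5 2007.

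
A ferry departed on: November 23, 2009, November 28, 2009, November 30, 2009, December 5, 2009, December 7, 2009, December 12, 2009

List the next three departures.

December 14, 2009; December 19, 2009; December 21, 2009

The gap pattern 5, 2, 5, 2, 5 repeats every 2 events.
These are the Mondays and Saturdays of each week.
The following Monday is December 14, 2009.
Next Saturday: December 19, 2009.
Next Monday: December 21, 2009.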